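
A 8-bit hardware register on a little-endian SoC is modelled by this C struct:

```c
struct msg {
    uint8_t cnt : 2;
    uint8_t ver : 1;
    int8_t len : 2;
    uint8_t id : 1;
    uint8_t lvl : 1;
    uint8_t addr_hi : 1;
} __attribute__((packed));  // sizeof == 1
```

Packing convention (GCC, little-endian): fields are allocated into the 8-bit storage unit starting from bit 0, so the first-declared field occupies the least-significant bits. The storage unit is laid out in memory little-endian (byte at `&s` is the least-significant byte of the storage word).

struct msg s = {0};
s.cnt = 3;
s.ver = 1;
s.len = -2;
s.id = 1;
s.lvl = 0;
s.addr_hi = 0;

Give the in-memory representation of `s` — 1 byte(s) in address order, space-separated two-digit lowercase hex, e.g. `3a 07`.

37

cnt:2 = 3 → 0x3 << 0 → word 0x03
ver:1 = 1 → 0x1 << 2 → word 0x07
len:2 = -2 → 0x2 << 3 → word 0x17
id:1 = 1 → 0x1 << 5 → word 0x37
lvl:1 = 0 → 0x0 << 6 → word 0x37
addr_hi:1 = 0 → 0x0 << 7 → word 0x37
word = 0x37 → little-endian bytes:
  [0]=0x37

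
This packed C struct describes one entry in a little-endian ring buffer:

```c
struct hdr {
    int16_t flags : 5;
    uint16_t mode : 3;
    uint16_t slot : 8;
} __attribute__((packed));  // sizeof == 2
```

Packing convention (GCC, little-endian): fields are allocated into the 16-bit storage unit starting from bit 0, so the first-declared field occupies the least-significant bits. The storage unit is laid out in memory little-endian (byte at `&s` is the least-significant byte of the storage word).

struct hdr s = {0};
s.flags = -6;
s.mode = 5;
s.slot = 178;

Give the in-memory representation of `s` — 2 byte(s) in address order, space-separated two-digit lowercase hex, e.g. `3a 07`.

flags:5 = -6 → 0x1a << 0 → word 0x001a
mode:3 = 5 → 0x5 << 5 → word 0x00ba
slot:8 = 178 → 0xb2 << 8 → word 0xb2ba
word = 0xb2ba → little-endian bytes:
  [0]=0xba  [1]=0xb2

ba b2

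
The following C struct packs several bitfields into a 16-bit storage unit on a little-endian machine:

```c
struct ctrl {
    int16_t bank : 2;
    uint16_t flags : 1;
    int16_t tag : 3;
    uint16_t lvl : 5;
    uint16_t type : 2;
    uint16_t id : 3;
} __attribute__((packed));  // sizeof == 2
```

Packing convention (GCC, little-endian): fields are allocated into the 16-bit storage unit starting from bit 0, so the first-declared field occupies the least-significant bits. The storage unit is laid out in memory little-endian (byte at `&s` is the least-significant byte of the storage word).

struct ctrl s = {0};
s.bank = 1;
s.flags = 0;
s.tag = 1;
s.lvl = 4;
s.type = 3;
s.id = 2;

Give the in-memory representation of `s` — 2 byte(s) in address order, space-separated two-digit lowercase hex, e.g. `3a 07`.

09 59

bank (2b) val=1 bits=0x1 at bit 0: 0x0001
flags (1b) val=0 bits=0x0 at bit 2: 0x0001
tag (3b) val=1 bits=0x1 at bit 3: 0x0009
lvl (5b) val=4 bits=0x4 at bit 6: 0x0109
type (2b) val=3 bits=0x3 at bit 11: 0x1909
id (3b) val=2 bits=0x2 at bit 13: 0x5909
word = 0x5909 → little-endian bytes:
  [0]=0x09  [1]=0x59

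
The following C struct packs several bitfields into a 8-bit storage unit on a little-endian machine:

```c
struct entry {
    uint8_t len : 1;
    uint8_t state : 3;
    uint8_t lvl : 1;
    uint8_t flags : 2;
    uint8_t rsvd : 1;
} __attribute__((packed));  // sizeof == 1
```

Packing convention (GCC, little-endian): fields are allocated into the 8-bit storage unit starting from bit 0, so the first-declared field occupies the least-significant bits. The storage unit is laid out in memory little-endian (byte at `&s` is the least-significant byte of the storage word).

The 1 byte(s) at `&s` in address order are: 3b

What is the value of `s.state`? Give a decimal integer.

[0]=0x3b (little-endian) → word 0x3b
len:1 @ bit 0 → (0x3b>>0)&0x1 = 0x1
state:3 @ bit 1 → (0x3b>>1)&0x7 = 0x5  ←
lvl:1 @ bit 4 → (0x3b>>4)&0x1 = 0x1
flags:2 @ bit 5 → (0x3b>>5)&0x3 = 0x1
rsvd:1 @ bit 7 → (0x3b>>7)&0x1 = 0x0

5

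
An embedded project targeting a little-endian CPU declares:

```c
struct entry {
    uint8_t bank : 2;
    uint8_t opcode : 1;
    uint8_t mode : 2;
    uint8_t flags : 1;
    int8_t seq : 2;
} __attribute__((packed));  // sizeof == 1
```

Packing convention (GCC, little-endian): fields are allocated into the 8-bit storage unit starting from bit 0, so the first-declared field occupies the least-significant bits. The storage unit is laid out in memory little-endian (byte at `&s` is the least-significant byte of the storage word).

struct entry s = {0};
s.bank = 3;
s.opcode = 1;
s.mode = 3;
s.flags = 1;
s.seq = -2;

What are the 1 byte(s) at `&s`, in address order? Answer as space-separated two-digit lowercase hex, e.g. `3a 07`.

bf

bank:2 = 3 → 0x3 << 0 → word 0x03
opcode:1 = 1 → 0x1 << 2 → word 0x07
mode:2 = 3 → 0x3 << 3 → word 0x1f
flags:1 = 1 → 0x1 << 5 → word 0x3f
seq:2 = -2 → 0x2 << 6 → word 0xbf
word = 0xbf → little-endian bytes:
  [0]=0xbf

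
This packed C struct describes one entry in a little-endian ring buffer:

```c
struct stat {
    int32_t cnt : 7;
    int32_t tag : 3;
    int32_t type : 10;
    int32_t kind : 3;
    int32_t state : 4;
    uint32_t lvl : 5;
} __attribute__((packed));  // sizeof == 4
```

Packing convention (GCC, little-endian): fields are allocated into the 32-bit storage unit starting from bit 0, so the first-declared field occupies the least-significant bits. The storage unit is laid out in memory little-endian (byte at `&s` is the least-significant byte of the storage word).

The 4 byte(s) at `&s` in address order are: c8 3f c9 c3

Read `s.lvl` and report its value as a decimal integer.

24

[0]=0xc8 [1]=0x3f [2]=0xc9 [3]=0xc3 (little-endian) → word 0xc3c93fc8
cnt [0+:7] = (word>>0) & 0x7f = 72
tag [7+:3] = (word>>7) & 0x7 = 7
type [10+:10] = (word>>10) & 0x3ff = 591
kind [20+:3] = (word>>20) & 0x7 = 4
state [23+:4] = (word>>23) & 0xf = 7
lvl [27+:5] = (word>>27) & 0x1f = 24  ←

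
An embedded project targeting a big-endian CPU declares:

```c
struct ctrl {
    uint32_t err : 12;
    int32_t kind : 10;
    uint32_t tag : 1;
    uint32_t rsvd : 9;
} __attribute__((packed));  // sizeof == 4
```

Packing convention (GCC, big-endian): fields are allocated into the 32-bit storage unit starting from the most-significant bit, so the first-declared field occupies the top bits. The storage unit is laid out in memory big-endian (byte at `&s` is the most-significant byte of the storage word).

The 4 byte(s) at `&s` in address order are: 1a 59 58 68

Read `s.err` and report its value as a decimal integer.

421

[0]=0x1a [1]=0x59 [2]=0x58 [3]=0x68 (big-endian) → word 0x1a595868
err [20+:12] = (word>>20) & 0xfff = 421  ←
kind [10+:10] = (word>>10) & 0x3ff = 598
tag [9+:1] = (word>>9) & 0x1 = 0
rsvd [0+:9] = (word>>0) & 0x1ff = 104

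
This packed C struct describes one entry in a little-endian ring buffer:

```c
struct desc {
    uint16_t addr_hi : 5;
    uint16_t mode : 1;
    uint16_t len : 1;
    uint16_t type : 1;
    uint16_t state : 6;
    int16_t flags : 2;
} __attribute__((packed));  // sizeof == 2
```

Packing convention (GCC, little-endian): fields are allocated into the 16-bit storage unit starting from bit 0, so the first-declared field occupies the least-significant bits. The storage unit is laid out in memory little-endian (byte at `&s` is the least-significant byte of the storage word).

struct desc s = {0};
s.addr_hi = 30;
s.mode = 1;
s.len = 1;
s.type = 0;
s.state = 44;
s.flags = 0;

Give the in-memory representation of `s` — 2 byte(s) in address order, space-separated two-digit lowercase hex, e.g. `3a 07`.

addr_hi (5b) val=30 bits=0x1e at bit 0: 0x001e
mode (1b) val=1 bits=0x1 at bit 5: 0x003e
len (1b) val=1 bits=0x1 at bit 6: 0x007e
type (1b) val=0 bits=0x0 at bit 7: 0x007e
state (6b) val=44 bits=0x2c at bit 8: 0x2c7e
flags (2b) val=0 bits=0x0 at bit 14: 0x2c7e
word = 0x2c7e → little-endian bytes:
  [0]=0x7e  [1]=0x2c

7e 2c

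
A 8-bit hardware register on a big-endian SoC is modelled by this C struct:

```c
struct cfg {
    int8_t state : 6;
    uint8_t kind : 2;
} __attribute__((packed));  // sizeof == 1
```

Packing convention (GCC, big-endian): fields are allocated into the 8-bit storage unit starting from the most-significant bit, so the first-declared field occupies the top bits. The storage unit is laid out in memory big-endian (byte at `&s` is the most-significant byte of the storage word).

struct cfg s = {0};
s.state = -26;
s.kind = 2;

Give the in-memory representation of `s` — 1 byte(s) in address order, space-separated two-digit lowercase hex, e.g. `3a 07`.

state (6b) val=-26 bits=0x26 at bit 2: 0x98
kind (2b) val=2 bits=0x2 at bit 0: 0x9a
word = 0x9a → big-endian bytes:
  [0]=0x9a

9a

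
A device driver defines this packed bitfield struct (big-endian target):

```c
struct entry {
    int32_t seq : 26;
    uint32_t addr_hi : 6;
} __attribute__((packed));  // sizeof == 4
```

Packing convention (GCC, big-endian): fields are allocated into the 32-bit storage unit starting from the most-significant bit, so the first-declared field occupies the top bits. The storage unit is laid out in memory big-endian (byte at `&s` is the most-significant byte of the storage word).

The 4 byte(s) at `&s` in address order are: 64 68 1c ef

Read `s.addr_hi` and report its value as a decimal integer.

47

[0]=0x64 [1]=0x68 [2]=0x1c [3]=0xef (big-endian) → word 0x64681cef
seq [6+:26] = (word>>6) & 0x3ffffff = 26321011
addr_hi [0+:6] = (word>>0) & 0x3f = 47  ←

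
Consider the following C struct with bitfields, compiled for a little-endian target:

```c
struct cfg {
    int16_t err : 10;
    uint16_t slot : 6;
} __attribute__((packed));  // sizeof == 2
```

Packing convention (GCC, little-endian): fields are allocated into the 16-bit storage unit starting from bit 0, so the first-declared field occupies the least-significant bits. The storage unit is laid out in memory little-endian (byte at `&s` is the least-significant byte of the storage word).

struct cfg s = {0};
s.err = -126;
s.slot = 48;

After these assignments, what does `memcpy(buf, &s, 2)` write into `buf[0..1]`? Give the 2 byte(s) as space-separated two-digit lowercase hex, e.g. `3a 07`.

err:10 = -126 → 0x382 << 0 → word 0x0382
slot:6 = 48 → 0x30 << 10 → word 0xc382
word = 0xc382 → little-endian bytes:
  [0]=0x82  [1]=0xc3

82 c3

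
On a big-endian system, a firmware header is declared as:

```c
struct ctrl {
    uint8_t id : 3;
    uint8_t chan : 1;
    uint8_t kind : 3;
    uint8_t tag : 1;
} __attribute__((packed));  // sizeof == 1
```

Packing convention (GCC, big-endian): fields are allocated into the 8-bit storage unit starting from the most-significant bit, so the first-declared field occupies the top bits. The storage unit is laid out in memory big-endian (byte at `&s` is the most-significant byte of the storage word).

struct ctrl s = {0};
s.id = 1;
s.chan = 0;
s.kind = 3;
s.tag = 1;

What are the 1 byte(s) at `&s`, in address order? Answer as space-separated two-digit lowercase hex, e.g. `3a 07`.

id (3b) val=1 bits=0x1 at bit 5: 0x20
chan (1b) val=0 bits=0x0 at bit 4: 0x20
kind (3b) val=3 bits=0x3 at bit 1: 0x26
tag (1b) val=1 bits=0x1 at bit 0: 0x27
word = 0x27 → big-endian bytes:
  [0]=0x27

27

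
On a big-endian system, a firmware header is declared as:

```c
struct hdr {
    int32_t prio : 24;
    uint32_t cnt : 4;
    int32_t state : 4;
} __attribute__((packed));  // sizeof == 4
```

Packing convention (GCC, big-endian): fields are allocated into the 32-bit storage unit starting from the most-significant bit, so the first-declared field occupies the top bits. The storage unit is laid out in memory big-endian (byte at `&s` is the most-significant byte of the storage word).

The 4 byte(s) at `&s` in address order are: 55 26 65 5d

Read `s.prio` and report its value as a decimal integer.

5580389

[0]=0x55 [1]=0x26 [2]=0x65 [3]=0x5d (big-endian) → word 0x5526655d
prio:24 @ bit 8 → (0x5526655d>>8)&0xffffff = 0x552665  ←
cnt:4 @ bit 4 → (0x5526655d>>4)&0xf = 0x5
state:4 @ bit 0 → (0x5526655d>>0)&0xf = 0xd
prio signed 24b, MSB=0: value = 5580389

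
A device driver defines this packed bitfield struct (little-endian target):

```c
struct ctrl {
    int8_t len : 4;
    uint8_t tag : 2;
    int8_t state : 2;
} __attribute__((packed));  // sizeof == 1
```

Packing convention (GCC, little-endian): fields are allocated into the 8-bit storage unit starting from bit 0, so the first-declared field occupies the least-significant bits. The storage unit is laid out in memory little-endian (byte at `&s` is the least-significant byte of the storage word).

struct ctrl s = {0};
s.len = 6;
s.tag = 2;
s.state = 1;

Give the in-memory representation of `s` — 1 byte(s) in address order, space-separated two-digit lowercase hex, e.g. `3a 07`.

66

[0+:4] len=6 & 0xf = 0x6; word=0x06
[4+:2] tag=2 & 0x3 = 0x2; word=0x26
[6+:2] state=1 & 0x3 = 0x1; word=0x66
word = 0x66 → little-endian bytes:
  [0]=0x66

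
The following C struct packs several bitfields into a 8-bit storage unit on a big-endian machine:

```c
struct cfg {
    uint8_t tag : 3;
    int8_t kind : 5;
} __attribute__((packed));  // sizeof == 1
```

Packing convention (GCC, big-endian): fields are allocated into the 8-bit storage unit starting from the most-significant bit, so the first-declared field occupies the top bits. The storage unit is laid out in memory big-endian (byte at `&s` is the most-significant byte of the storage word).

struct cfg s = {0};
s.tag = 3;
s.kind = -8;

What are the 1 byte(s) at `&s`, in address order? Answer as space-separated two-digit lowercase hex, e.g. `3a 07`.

[5+:3] tag=3 & 0x7 = 0x3; word=0x60
[0+:5] kind=-8 & 0x1f = 0x18; word=0x78
word = 0x78 → big-endian bytes:
  [0]=0x78

78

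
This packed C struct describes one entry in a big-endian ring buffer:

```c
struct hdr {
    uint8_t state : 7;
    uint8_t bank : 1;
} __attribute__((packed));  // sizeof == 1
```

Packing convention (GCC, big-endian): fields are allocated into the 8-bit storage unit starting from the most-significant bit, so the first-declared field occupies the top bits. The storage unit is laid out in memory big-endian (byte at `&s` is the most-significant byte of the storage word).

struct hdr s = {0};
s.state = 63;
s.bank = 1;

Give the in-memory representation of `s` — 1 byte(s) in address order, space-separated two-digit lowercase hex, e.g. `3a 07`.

7f

[1+:7] state=63 & 0x7f = 0x3f; word=0x7e
[0+:1] bank=1 & 0x1 = 0x1; word=0x7f
word = 0x7f → big-endian bytes:
  [0]=0x7f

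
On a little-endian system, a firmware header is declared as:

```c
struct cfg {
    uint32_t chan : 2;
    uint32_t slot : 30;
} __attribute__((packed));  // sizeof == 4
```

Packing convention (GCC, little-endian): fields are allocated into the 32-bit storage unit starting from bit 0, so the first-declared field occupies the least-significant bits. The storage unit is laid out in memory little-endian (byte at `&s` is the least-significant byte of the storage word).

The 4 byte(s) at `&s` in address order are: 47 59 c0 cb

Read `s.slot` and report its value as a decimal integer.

[0]=0x47 [1]=0x59 [2]=0xc0 [3]=0xcb (little-endian) → word 0xcbc05947
chan [0+:2] = (word>>0) & 0x3 = 3
slot [2+:30] = (word>>2) & 0x3fffffff = 854595153  ←

854595153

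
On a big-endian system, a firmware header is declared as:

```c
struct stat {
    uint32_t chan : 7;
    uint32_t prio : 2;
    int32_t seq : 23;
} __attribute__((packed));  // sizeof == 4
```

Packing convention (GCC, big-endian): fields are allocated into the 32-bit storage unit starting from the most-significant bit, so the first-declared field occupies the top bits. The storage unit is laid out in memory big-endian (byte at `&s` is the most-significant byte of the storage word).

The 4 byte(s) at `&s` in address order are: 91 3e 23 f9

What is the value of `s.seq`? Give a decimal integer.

4072441

[0]=0x91 [1]=0x3e [2]=0x23 [3]=0xf9 (big-endian) → word 0x913e23f9
chan:7 @ bit 25 → (0x913e23f9>>25)&0x7f = 0x48
prio:2 @ bit 23 → (0x913e23f9>>23)&0x3 = 0x2
seq:23 @ bit 0 → (0x913e23f9>>0)&0x7fffff = 0x3e23f9  ←
seq signed 23b, MSB=0: value = 4072441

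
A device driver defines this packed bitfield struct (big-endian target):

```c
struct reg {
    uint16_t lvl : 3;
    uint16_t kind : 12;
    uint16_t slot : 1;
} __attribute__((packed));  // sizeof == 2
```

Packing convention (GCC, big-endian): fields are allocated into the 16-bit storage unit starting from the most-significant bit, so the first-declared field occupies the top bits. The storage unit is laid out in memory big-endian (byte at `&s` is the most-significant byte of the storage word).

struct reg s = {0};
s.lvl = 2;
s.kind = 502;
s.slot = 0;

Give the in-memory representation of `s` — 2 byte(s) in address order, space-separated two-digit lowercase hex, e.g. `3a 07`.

[13+:3] lvl=2 & 0x7 = 0x2; word=0x4000
[1+:12] kind=502 & 0xfff = 0x1f6; word=0x43ec
[0+:1] slot=0 & 0x1 = 0x0; word=0x43ec
word = 0x43ec → big-endian bytes:
  [0]=0x43  [1]=0xec

43 ec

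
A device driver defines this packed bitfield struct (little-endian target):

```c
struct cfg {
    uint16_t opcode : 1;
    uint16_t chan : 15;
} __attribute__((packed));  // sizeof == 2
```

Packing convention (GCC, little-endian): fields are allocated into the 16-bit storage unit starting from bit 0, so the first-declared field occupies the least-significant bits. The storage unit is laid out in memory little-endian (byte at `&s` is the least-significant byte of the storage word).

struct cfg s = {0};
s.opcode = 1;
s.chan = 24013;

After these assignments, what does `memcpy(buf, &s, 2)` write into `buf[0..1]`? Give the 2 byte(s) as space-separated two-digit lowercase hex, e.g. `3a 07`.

[0+:1] opcode=1 & 0x1 = 0x1; word=0x0001
[1+:15] chan=24013 & 0x7fff = 0x5dcd; word=0xbb9b
word = 0xbb9b → little-endian bytes:
  [0]=0x9b  [1]=0xbb

9b bb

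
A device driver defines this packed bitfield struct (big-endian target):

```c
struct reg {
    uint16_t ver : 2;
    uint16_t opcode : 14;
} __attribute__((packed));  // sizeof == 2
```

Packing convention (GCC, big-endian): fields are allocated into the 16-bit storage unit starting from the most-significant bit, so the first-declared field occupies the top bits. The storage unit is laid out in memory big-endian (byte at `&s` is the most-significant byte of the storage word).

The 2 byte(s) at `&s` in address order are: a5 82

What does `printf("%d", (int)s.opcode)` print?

9602

[0]=0xa5 [1]=0x82 (big-endian) → word 0xa582
ver [14+:2] = (word>>14) & 0x3 = 2
opcode [0+:14] = (word>>0) & 0x3fff = 9602  ←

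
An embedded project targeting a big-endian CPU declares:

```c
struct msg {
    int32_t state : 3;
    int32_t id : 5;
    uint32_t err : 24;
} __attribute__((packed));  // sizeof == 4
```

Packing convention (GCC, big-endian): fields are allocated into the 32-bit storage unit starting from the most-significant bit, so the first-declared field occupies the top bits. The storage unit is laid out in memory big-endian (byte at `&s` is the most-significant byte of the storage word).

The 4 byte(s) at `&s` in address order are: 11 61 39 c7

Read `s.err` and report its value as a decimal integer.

6371783

[0]=0x11 [1]=0x61 [2]=0x39 [3]=0xc7 (big-endian) → word 0x116139c7
state:3 @ bit 29 → (0x116139c7>>29)&0x7 = 0x0
id:5 @ bit 24 → (0x116139c7>>24)&0x1f = 0x11
err:24 @ bit 0 → (0x116139c7>>0)&0xffffff = 0x6139c7  ←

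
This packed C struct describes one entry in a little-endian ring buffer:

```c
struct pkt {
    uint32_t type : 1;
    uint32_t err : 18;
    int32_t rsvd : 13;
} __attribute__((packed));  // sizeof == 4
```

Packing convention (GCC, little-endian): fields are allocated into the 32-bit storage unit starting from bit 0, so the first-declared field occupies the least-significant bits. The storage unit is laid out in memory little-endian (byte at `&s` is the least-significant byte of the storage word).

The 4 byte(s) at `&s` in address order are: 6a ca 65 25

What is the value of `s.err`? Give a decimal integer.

189749

[0]=0x6a [1]=0xca [2]=0x65 [3]=0x25 (little-endian) → word 0x2565ca6a
type:1 @ bit 0 → (0x2565ca6a>>0)&0x1 = 0x0
err:18 @ bit 1 → (0x2565ca6a>>1)&0x3ffff = 0x2e535  ←
rsvd:13 @ bit 19 → (0x2565ca6a>>19)&0x1fff = 0x4ac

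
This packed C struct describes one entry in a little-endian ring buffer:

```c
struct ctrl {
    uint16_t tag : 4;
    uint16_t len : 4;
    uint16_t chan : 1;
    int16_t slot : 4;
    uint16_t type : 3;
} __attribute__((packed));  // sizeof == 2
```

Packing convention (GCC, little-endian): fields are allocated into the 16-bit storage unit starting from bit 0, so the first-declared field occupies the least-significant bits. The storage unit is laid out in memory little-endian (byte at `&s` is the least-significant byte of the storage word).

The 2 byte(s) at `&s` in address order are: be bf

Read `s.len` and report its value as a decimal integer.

[0]=0xbe [1]=0xbf (little-endian) → word 0xbfbe
tag:4 @ bit 0 → (0xbfbe>>0)&0xf = 0xe
len:4 @ bit 4 → (0xbfbe>>4)&0xf = 0xb  ←
chan:1 @ bit 8 → (0xbfbe>>8)&0x1 = 0x1
slot:4 @ bit 9 → (0xbfbe>>9)&0xf = 0xf
type:3 @ bit 13 → (0xbfbe>>13)&0x7 = 0x5

11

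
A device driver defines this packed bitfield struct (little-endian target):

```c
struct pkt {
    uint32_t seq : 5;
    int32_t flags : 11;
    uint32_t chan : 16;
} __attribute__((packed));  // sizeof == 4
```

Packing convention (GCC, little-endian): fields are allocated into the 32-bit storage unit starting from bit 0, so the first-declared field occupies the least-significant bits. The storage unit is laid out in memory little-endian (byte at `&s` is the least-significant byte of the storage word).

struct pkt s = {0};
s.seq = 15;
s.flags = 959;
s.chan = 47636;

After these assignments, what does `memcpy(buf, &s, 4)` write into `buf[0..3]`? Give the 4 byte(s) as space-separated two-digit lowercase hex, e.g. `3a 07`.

seq:5 = 15 → 0xf << 0 → word 0x0000000f
flags:11 = 959 → 0x3bf << 5 → word 0x000077ef
chan:16 = 47636 → 0xba14 << 16 → word 0xba1477ef
word = 0xba1477ef → little-endian bytes:
  [0]=0xef  [1]=0x77  [2]=0x14  [3]=0xba

ef 77 14 ba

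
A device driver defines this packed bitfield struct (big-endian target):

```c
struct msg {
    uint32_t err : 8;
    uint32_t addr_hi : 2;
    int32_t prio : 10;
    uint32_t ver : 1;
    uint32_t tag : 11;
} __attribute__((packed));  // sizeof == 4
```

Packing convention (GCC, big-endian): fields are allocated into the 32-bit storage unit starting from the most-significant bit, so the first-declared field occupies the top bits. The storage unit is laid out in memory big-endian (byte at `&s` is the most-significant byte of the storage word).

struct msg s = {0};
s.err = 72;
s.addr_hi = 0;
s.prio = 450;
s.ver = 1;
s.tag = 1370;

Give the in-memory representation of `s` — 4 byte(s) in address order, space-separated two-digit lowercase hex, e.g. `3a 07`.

err:8 = 72 → 0x48 << 24 → word 0x48000000
addr_hi:2 = 0 → 0x0 << 22 → word 0x48000000
prio:10 = 450 → 0x1c2 << 12 → word 0x481c2000
ver:1 = 1 → 0x1 << 11 → word 0x481c2800
tag:11 = 1370 → 0x55a << 0 → word 0x481c2d5a
word = 0x481c2d5a → big-endian bytes:
  [0]=0x48  [1]=0x1c  [2]=0x2d  [3]=0x5a

48 1c 2d 5a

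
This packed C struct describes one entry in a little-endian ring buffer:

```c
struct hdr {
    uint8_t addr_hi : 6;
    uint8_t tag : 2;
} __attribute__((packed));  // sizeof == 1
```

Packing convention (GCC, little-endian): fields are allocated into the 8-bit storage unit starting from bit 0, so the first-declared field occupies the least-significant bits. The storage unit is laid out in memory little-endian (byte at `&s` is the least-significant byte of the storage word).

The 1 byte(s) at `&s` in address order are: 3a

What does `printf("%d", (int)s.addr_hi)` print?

58

[0]=0x3a (little-endian) → word 0x3a
addr_hi [0+:6] = (word>>0) & 0x3f = 58  ←
tag [6+:2] = (word>>6) & 0x3 = 0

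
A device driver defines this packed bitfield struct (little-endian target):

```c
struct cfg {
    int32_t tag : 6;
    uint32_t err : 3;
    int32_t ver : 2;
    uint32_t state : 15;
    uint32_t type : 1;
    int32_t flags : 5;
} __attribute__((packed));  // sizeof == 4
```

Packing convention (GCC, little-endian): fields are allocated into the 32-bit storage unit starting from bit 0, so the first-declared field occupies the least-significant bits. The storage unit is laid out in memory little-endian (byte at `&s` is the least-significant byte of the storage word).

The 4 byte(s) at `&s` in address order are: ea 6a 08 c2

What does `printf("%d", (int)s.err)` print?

[0]=0xea [1]=0x6a [2]=0x08 [3]=0xc2 (little-endian) → word 0xc2086aea
tag [0+:6] = (word>>0) & 0x3f = 42
err [6+:3] = (word>>6) & 0x7 = 3  ←
ver [9+:2] = (word>>9) & 0x3 = 1
state [11+:15] = (word>>11) & 0x7fff = 16653
type [26+:1] = (word>>26) & 0x1 = 0
flags [27+:5] = (word>>27) & 0x1f = 24

3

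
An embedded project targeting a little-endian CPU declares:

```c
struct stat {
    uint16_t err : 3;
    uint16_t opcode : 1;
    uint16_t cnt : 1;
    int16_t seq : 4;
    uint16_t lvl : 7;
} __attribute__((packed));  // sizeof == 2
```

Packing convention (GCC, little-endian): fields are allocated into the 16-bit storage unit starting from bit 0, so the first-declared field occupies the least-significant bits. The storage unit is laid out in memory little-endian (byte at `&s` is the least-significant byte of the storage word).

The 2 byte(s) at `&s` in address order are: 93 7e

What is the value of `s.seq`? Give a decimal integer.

4

[0]=0x93 [1]=0x7e (little-endian) → word 0x7e93
err [0+:3] = (word>>0) & 0x7 = 3
opcode [3+:1] = (word>>3) & 0x1 = 0
cnt [4+:1] = (word>>4) & 0x1 = 1
seq [5+:4] = (word>>5) & 0xf = 4  ←
lvl [9+:7] = (word>>9) & 0x7f = 63
seq signed 4b, MSB=0: value = 4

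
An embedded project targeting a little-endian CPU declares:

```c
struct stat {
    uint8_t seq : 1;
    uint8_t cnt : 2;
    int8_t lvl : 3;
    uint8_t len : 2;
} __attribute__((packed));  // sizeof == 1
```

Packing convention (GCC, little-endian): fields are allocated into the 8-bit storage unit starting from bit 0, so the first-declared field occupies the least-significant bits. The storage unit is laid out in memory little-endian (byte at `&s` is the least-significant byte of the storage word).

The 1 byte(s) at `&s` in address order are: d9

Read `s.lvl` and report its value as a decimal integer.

[0]=0xd9 (little-endian) → word 0xd9
seq [0+:1] = (word>>0) & 0x1 = 1
cnt [1+:2] = (word>>1) & 0x3 = 0
lvl [3+:3] = (word>>3) & 0x7 = 3  ←
len [6+:2] = (word>>6) & 0x3 = 3
lvl signed 3b, MSB=0: value = 3

3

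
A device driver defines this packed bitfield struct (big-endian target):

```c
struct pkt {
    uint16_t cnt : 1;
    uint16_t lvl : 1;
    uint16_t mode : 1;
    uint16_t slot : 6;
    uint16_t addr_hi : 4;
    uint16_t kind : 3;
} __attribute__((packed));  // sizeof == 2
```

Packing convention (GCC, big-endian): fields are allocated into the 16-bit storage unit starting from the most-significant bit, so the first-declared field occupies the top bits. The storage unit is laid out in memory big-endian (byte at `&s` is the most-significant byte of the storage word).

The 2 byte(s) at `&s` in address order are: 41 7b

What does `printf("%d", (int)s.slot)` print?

[0]=0x41 [1]=0x7b (big-endian) → word 0x417b
cnt [15+:1] = (word>>15) & 0x1 = 0
lvl [14+:1] = (word>>14) & 0x1 = 1
mode [13+:1] = (word>>13) & 0x1 = 0
slot [7+:6] = (word>>7) & 0x3f = 2  ←
addr_hi [3+:4] = (word>>3) & 0xf = 15
kind [0+:3] = (word>>0) & 0x7 = 3

2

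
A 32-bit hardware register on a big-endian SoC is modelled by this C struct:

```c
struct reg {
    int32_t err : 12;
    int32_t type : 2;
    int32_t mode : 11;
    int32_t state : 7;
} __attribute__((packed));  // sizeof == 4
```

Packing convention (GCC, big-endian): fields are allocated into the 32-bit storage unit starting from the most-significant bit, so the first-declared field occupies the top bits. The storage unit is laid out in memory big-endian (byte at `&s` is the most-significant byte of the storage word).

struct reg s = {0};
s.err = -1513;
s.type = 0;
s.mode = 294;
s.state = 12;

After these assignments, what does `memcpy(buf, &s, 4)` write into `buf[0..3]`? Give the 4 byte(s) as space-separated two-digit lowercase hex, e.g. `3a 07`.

err:12 = -1513 → 0xa17 << 20 → word 0xa1700000
type:2 = 0 → 0x0 << 18 → word 0xa1700000
mode:11 = 294 → 0x126 << 7 → word 0xa1709300
state:7 = 12 → 0xc << 0 → word 0xa170930c
word = 0xa170930c → big-endian bytes:
  [0]=0xa1  [1]=0x70  [2]=0x93  [3]=0x0c

a1 70 93 0c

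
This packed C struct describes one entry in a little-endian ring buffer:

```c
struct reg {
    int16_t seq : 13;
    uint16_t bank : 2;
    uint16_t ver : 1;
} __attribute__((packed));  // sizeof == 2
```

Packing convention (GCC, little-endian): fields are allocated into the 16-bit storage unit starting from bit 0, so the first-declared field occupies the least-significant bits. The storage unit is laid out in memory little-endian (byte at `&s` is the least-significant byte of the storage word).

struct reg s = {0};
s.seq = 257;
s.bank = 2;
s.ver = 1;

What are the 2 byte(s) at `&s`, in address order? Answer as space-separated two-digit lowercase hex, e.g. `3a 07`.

[0+:13] seq=257 & 0x1fff = 0x101; word=0x0101
[13+:2] bank=2 & 0x3 = 0x2; word=0x4101
[15+:1] ver=1 & 0x1 = 0x1; word=0xc101
word = 0xc101 → little-endian bytes:
  [0]=0x01  [1]=0xc1

01 c1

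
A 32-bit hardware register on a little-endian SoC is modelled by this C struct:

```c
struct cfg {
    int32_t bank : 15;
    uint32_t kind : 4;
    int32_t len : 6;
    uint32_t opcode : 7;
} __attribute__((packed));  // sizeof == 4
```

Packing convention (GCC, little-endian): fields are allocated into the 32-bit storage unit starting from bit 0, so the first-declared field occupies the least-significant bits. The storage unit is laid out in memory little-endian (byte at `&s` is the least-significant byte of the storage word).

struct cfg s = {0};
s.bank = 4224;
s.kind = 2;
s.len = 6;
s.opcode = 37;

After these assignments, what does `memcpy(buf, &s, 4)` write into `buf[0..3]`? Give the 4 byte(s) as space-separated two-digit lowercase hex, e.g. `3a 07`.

80 10 31 4a

bank:15 = 4224 → 0x1080 << 0 → word 0x00001080
kind:4 = 2 → 0x2 << 15 → word 0x00011080
len:6 = 6 → 0x6 << 19 → word 0x00311080
opcode:7 = 37 → 0x25 << 25 → word 0x4a311080
word = 0x4a311080 → little-endian bytes:
  [0]=0x80  [1]=0x10  [2]=0x31  [3]=0x4a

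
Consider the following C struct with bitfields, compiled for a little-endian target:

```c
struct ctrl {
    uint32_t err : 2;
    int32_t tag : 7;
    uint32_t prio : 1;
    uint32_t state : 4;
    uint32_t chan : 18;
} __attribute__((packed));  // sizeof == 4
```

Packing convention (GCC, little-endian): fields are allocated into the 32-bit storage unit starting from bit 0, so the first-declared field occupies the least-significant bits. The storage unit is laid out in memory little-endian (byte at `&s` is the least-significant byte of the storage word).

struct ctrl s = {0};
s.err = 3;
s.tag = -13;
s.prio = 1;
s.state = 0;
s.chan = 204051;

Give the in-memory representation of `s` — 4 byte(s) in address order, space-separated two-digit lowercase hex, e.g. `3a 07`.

cf c3 44 c7

err:2 = 3 → 0x3 << 0 → word 0x00000003
tag:7 = -13 → 0x73 << 2 → word 0x000001cf
prio:1 = 1 → 0x1 << 9 → word 0x000003cf
state:4 = 0 → 0x0 << 10 → word 0x000003cf
chan:18 = 204051 → 0x31d13 << 14 → word 0xc744c3cf
word = 0xc744c3cf → little-endian bytes:
  [0]=0xcf  [1]=0xc3  [2]=0x44  [3]=0xc7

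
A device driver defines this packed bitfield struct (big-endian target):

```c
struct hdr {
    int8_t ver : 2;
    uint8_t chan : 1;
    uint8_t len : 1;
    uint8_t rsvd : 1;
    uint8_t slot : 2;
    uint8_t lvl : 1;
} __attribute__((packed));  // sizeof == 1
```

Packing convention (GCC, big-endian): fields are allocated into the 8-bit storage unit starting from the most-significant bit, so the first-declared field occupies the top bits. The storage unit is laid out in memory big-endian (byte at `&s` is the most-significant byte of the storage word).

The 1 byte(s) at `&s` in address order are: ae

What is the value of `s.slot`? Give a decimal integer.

3

[0]=0xae (big-endian) → word 0xae
ver [6+:2] = (word>>6) & 0x3 = 2
chan [5+:1] = (word>>5) & 0x1 = 1
len [4+:1] = (word>>4) & 0x1 = 0
rsvd [3+:1] = (word>>3) & 0x1 = 1
slot [1+:2] = (word>>1) & 0x3 = 3  ←
lvl [0+:1] = (word>>0) & 0x1 = 0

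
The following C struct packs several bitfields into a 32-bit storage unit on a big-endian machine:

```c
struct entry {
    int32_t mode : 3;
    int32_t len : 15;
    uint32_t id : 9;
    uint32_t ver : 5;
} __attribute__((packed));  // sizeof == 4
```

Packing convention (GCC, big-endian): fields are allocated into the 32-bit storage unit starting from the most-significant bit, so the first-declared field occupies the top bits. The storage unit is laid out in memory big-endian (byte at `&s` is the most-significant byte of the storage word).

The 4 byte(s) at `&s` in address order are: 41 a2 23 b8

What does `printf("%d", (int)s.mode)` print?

2

[0]=0x41 [1]=0xa2 [2]=0x23 [3]=0xb8 (big-endian) → word 0x41a223b8
mode [29+:3] = (word>>29) & 0x7 = 2  ←
len [14+:15] = (word>>14) & 0x7fff = 1672
id [5+:9] = (word>>5) & 0x1ff = 285
ver [0+:5] = (word>>0) & 0x1f = 24
mode signed 3b, MSB=0: value = 2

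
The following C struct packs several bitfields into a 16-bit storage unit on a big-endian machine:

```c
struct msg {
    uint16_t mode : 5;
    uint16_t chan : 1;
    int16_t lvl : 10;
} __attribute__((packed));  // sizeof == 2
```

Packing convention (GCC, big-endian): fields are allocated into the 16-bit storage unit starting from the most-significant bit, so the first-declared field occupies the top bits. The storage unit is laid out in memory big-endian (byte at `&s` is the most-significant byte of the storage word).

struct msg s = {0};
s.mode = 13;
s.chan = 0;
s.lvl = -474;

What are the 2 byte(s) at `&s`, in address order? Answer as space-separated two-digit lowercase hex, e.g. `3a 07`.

mode:5 = 13 → 0xd << 11 → word 0x6800
chan:1 = 0 → 0x0 << 10 → word 0x6800
lvl:10 = -474 → 0x226 << 0 → word 0x6a26
word = 0x6a26 → big-endian bytes:
  [0]=0x6a  [1]=0x26

6a 26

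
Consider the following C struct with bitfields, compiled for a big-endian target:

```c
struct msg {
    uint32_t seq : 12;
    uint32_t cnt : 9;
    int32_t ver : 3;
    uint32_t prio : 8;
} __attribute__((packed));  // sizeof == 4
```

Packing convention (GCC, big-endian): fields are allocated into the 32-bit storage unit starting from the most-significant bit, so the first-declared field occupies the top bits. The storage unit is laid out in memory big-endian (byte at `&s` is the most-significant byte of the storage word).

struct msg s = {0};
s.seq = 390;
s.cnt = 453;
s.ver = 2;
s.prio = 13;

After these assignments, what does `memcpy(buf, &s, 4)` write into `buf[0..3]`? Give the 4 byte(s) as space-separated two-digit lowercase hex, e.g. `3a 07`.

seq:12 = 390 → 0x186 << 20 → word 0x18600000
cnt:9 = 453 → 0x1c5 << 11 → word 0x186e2800
ver:3 = 2 → 0x2 << 8 → word 0x186e2a00
prio:8 = 13 → 0xd << 0 → word 0x186e2a0d
word = 0x186e2a0d → big-endian bytes:
  [0]=0x18  [1]=0x6e  [2]=0x2a  [3]=0x0d

18 6e 2a 0d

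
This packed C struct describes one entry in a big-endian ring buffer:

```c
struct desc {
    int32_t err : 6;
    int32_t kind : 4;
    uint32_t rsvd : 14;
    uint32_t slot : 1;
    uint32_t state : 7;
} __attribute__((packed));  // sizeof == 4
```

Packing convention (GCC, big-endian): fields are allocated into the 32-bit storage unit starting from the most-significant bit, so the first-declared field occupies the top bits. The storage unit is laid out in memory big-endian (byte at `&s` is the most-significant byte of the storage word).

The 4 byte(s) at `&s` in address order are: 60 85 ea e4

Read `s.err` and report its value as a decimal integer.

24

[0]=0x60 [1]=0x85 [2]=0xea [3]=0xe4 (big-endian) → word 0x6085eae4
err [26+:6] = (word>>26) & 0x3f = 24  ←
kind [22+:4] = (word>>22) & 0xf = 2
rsvd [8+:14] = (word>>8) & 0x3fff = 1514
slot [7+:1] = (word>>7) & 0x1 = 1
state [0+:7] = (word>>0) & 0x7f = 100
err signed 6b, MSB=0: value = 24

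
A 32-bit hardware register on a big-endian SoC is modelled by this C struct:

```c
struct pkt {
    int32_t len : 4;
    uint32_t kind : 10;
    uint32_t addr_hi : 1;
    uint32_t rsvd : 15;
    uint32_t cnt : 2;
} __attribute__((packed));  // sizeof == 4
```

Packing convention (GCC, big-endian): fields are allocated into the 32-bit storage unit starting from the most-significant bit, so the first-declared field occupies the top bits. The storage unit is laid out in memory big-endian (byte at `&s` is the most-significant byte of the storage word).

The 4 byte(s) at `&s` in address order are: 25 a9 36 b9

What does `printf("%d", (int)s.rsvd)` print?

19886

[0]=0x25 [1]=0xa9 [2]=0x36 [3]=0xb9 (big-endian) → word 0x25a936b9
len:4 @ bit 28 → (0x25a936b9>>28)&0xf = 0x2
kind:10 @ bit 18 → (0x25a936b9>>18)&0x3ff = 0x16a
addr_hi:1 @ bit 17 → (0x25a936b9>>17)&0x1 = 0x0
rsvd:15 @ bit 2 → (0x25a936b9>>2)&0x7fff = 0x4dae  ←
cnt:2 @ bit 0 → (0x25a936b9>>0)&0x3 = 0x1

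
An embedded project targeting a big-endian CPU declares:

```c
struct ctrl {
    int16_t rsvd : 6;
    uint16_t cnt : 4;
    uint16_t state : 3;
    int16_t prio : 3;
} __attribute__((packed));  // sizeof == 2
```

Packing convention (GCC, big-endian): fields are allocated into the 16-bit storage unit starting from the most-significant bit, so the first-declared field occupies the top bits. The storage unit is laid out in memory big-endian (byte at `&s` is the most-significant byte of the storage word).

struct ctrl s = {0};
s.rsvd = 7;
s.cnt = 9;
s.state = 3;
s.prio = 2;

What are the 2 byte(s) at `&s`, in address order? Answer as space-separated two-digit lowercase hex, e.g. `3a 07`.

1e 5a

rsvd:6 = 7 → 0x7 << 10 → word 0x1c00
cnt:4 = 9 → 0x9 << 6 → word 0x1e40
state:3 = 3 → 0x3 << 3 → word 0x1e58
prio:3 = 2 → 0x2 << 0 → word 0x1e5a
word = 0x1e5a → big-endian bytes:
  [0]=0x1e  [1]=0x5a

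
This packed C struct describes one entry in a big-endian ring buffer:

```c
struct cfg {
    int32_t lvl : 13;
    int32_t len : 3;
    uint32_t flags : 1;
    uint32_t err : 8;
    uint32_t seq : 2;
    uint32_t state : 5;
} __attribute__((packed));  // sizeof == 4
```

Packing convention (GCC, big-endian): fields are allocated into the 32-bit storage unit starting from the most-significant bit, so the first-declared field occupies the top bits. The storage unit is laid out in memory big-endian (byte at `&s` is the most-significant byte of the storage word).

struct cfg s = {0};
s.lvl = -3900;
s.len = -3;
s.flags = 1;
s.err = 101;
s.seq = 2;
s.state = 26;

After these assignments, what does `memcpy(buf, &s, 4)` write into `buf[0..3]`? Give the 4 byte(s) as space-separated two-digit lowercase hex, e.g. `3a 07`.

lvl:13 = -3900 → 0x10c4 << 19 → word 0x86200000
len:3 = -3 → 0x5 << 16 → word 0x86250000
flags:1 = 1 → 0x1 << 15 → word 0x86258000
err:8 = 101 → 0x65 << 7 → word 0x8625b280
seq:2 = 2 → 0x2 << 5 → word 0x8625b2c0
state:5 = 26 → 0x1a << 0 → word 0x8625b2da
word = 0x8625b2da → big-endian bytes:
  [0]=0x86  [1]=0x25  [2]=0xb2  [3]=0xda

86 25 b2 da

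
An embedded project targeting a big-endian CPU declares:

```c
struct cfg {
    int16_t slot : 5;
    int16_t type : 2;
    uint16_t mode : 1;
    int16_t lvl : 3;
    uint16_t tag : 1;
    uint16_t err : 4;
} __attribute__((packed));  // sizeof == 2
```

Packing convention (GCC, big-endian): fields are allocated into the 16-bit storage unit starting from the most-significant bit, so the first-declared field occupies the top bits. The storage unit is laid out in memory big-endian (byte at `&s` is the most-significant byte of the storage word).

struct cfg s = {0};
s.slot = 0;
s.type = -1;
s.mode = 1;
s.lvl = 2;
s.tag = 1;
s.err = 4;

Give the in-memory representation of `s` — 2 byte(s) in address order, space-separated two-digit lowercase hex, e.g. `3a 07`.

07 54

[11+:5] slot=0 & 0x1f = 0x0; word=0x0000
[9+:2] type=-1 & 0x3 = 0x3; word=0x0600
[8+:1] mode=1 & 0x1 = 0x1; word=0x0700
[5+:3] lvl=2 & 0x7 = 0x2; word=0x0740
[4+:1] tag=1 & 0x1 = 0x1; word=0x0750
[0+:4] err=4 & 0xf = 0x4; word=0x0754
word = 0x0754 → big-endian bytes:
  [0]=0x07  [1]=0x54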